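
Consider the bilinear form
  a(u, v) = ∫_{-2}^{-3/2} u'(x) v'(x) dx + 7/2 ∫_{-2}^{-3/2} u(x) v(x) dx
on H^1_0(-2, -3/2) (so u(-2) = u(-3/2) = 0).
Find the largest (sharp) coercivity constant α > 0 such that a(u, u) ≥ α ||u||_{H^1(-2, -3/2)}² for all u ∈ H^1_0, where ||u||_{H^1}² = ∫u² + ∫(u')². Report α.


α = 1

Coercivity of a(·,·) on H^1_0(-2, -3/2) means a(u, u) ≥ α ||u||_{H^1}² for every u ∈ H^1_0.
The interval has length L = 1/2, and Poincaré/coercivity depend only on L. Here a(u, u) = ∫(u')² + (7/2)·∫u².
Here c = 7/2 ≥ 1, so a(u,u) = ∫(u')² + c∫u² ≥ ∫(u')² + ∫u² = ||u||_{H^1}², i.e. α = 1 works. No larger α is possible: a(u,u) ≥ α||u||_{H^1}² means (1−α)∫(u')² ≥ (α−c)∫u², and for the modes u_n = sin(nπ(x−x₀)/L) (x₀ the left endpoint) one has ∫u_n²/∫(u_n')² = (L/(nπ))² → 0, so a(u_n,u_n)/||u_n||_{H^1}² → 1. Hence the optimal constant is α = 1.
Therefore α = 1.


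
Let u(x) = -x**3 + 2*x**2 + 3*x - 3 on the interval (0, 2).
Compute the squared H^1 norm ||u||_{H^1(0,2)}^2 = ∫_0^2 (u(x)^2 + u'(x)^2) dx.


||u||_{H^1}^2 = 1088/35

The H^1 norm (squared) on an interval (0, L) is
  ||u||_{H^1}^2 = ∫_0^L u(x)^2 dx + ∫_0^L u'(x)^2 dx.
Compute u'(x) = -3*x**2 + 4*x + 3.
Then u(x)^2 = x**6 - 4*x**5 - 2*x**4 + 18*x**3 - 3*x**2 - 18*x + 9 and u'(x)^2 = 9*x**4 - 24*x**3 - 2*x**2 + 24*x + 9.
Integrate each monomial from 0 to 2 using ∫_0^2 c·x^n dx = c·2^(n+1)/(n+1):
  ∫_0^2 u(x)^2 dx = ∫_0^2 (x^6 - 4*x^5 - 2*x^4 + 18*x^3 - 3*x^2 - 18*x + 9) dx. Term by term:
    ∫_0^2 x^6 dx = 128/7;  ∫_0^2 -4*x^5 dx = -128/3;  ∫_0^2 -2*x^4 dx = -64/5;
    ∫_0^2 18*x^3 dx = 72;  ∫_0^2 -3*x^2 dx = -8;  ∫_0^2 -18*x dx = -36;
    ∫_0^2 9 dx = 18.
  Sum: 128/7 − 128/3 − 64/5 + 72 − 8 − 36 + 18 = 926/105.
  ∫_0^2 u'(x)^2 dx = ∫_0^2 (9*x^4 - 24*x^3 - 2*x^2 + 24*x + 9) dx. Term by term:
    ∫_0^2 9*x^4 dx = 288/5;  ∫_0^2 -24*x^3 dx = -96;  ∫_0^2 -2*x^2 dx = -16/3;
    ∫_0^2 24*x dx = 48;  ∫_0^2 9 dx = 18.
  Sum: 288/5 − 96 − 16/3 + 48 + 18 = 334/15.
Adding: ||u||_{H^1}^2 = 926/105 + 334/15 = 1088/35.


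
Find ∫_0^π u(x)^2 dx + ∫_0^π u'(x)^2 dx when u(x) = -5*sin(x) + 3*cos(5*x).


||u||_{H^1(0,π)}^2 = 142*π

u'(x) = -15*sin(5*x) - 5*cos(x).
Expand u² and (u')² and integrate term by term on (0, π), using: for integers n ≥ 1, ∫_0^π sin²(nx) dx = ∫_0^π cos²(nx) dx = π/2; for n ≠ n', ∫_0^π sin(nx)sin(n'x) dx = ∫_0^π cos(nx)cos(n'x) dx = 0; and by product-to-sum, ∫_0^π sin(nx)cos(n'x) dx = ½∫_0^π [sin((n+n')x) + sin((n−n')x)] dx, which is 0 when n+n' is even and 2n/(n²−n'²) when n+n' is odd (it need not vanish on (0, π)).
  u² squared terms: (-5)²·∫sin(x)² dx = 25·π/2 = 25*π/2;  (3)²·∫cos(5x)² dx = 9·π/2 = 9*π/2.
  u² cross terms: 2·(-5)·(3)·∫sin(x)·cos(5x) dx = -30·(0) = 0.
  So ∫_0^π u² dx = 25*π/2 + 9*π/2 + 0 = 17*π.
  (u')² squared terms: (-15)²·∫sin(5x)² dx = 225·π/2 = 225*π/2;  (-5)²·∫cos(x)² dx = 25·π/2 = 25*π/2.
  (u')² cross terms: 2·(-15)·(-5)·∫sin(5x)·cos(x) dx = 150·(0) = 0.
  So ∫_0^π (u')² dx = 225*π/2 + 25*π/2 + 0 = 125*π.
||u||_{H^1}^2 = (17*π) + (125*π) = 142*π.


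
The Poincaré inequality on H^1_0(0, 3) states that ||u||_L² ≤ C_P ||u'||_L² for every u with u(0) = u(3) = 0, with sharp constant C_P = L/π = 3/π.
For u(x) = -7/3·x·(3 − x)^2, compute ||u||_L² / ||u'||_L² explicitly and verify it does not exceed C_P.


||u||_L² / ||u'||_L² = 3*sqrt(14)/14 < C_P = 3/π.

u(x) = -7/3·x·(3 − x)^2, so u'(x) = 7*(1 - x)*(x - 3).
u(x) = -7/3·x·(3 − x)^2 vanishes at x = 0 and x = 3, so u ∈ H^1_0(0, 3). Differentiate via the product rule and integrate the resulting polynomials term by term.
  ∫_0^3 u² dx = ∫_0^3 (49*x^6/9 - 196*x^5/3 + 294*x^4 - 588*x^3 + 441*x^2) dx. Term by term:
    ∫_0^3 49*x^6/9 dx = 1701;  ∫_0^3 -196*x^5/3 dx = -7938;  ∫_0^3 294*x^4 dx = 71442/5;
    ∫_0^3 -588*x^3 dx = -11907;  ∫_0^3 441*x^2 dx = 3969.
  Sum: 1701 − 7938 + 71442/5 − 11907 + 3969 = 567/5.
  ∫_0^3 (u')² dx = ∫_0^3 (49*x^4 - 392*x^3 + 1078*x^2 - 1176*x + 441) dx. Term by term:
    ∫_0^3 49*x^4 dx = 11907/5;  ∫_0^3 -392*x^3 dx = -7938;  ∫_0^3 1078*x^2 dx = 9702;
    ∫_0^3 -1176*x dx = -5292;  ∫_0^3 441 dx = 1323.
  Sum: 11907/5 − 7938 + 9702 − 5292 + 1323 = 882/5.
∫_0^3 u² dx = 567/5, so ||u||_L² = 9*sqrt(35)/5.
∫_0^3 (u')² dx = 882/5, so ||u'||_L² = 21*sqrt(10)/5.
Ratio ||u||_L² / ||u'||_L² = 3*sqrt(14)/14.
Sharp Poincaré constant on H^1_0(0, 3) is C_P = L/π = 3/π, achieved by sin(π/3·x).
A polynomial bump cannot attain the sharp Poincaré constant (only the first sine eigenfunction does), so the ratio is strictly less than C_P, consistent with ||u||_L² ≤ C_P ||u'||_L².


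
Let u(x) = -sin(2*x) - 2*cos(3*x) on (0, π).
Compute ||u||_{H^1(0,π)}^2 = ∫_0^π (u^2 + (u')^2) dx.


||u||_{H^1(0,π)}^2 = -32 + 45*π/2

u'(x) = 6*sin(3*x) - 2*cos(2*x).
Expand u² and (u')² and integrate term by term on (0, π), using: for integers n ≥ 1, ∫_0^π sin²(nx) dx = ∫_0^π cos²(nx) dx = π/2; for n ≠ n', ∫_0^π sin(nx)sin(n'x) dx = ∫_0^π cos(nx)cos(n'x) dx = 0; and by product-to-sum, ∫_0^π sin(nx)cos(n'x) dx = ½∫_0^π [sin((n+n')x) + sin((n−n')x)] dx, which is 0 when n+n' is even and 2n/(n²−n'²) when n+n' is odd (it need not vanish on (0, π)).
  u² squared terms: (-1)²·∫sin(2x)² dx = 1·π/2 = π/2;  (-2)²·∫cos(3x)² dx = 4·π/2 = 2*π.
  u² cross terms: 2·(-1)·(-2)·∫sin(2x)·cos(3x) dx = 4·(-4/5) = -16/5.
  So ∫_0^π u² dx = π/2 + 2*π − 16/5 = -16/5 + 5*π/2.
  (u')² squared terms: (-2)²·∫cos(2x)² dx = 4·π/2 = 2*π;  (6)²·∫sin(3x)² dx = 36·π/2 = 18*π.
  (u')² cross terms: 2·(-2)·(6)·∫cos(2x)·sin(3x) dx = -24·(6/5) = -144/5.
  So ∫_0^π (u')² dx = 2*π + 18*π − 144/5 = -144/5 + 20*π.
||u||_{H^1}^2 = (-16/5 + 5*π/2) + (-144/5 + 20*π) = -32 + 45*π/2.


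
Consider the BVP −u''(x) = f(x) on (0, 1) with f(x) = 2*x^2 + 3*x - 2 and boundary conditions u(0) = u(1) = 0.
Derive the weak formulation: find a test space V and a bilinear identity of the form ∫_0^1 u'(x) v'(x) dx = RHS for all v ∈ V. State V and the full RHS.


V = H^1_0(0, 1) (so v(0) = v(1) = 0); weak form: ∫_0^1 u'v' dx = ∫_0^1 (2*x^2 + 3*x - 2) v dx for all v ∈ V.

Multiply both sides by a test function v and integrate from 0 to 1:
  ∫_0^1 −u''(x) v(x) dx = ∫_0^1 f(x) v(x) dx.
Integrate the LHS by parts once:
  ∫_0^1 −u'' v dx = −[u'(x) v(x)]_0^1 + ∫_0^1 u'(x) v'(x) dx.
Thus ∫_0^1 u'(x) v'(x) dx = ∫_0^1 f(x) v(x) dx + [u'(x) v(x)]_0^1.
Choose V so that boundary terms are either known or forced to vanish.
u is Dirichlet: u(0) = u(1) = 0. Let V = H^1_0(0, 1); then v(0) = v(1) = 0, and [u' v]_0^1 = 0.
Weak formulation: find u (satisfying any essential BC) such that ∫_0^1 u'(x) v'(x) dx = ∫_0^1 f v dx for all v ∈ V.
Substituting f(x) = 2*x^2 + 3*x - 2, the right-hand side is ∫_0^1 (2*x^2 + 3*x - 2) v dx.


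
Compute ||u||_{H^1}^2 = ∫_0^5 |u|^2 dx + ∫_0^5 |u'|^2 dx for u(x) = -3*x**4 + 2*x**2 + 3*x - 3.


||u||_{H^1}^2 = 69815465/21

The H^1 norm (squared) on an interval (0, L) is
  ||u||_{H^1}^2 = ∫_0^L u(x)^2 dx + ∫_0^L u'(x)^2 dx.
Compute u'(x) = -12*x**3 + 4*x + 3.
Then u(x)^2 = 9*x**8 - 12*x**6 - 18*x**5 + 22*x**4 + 12*x**3 - 3*x**2 - 18*x + 9 and u'(x)^2 = 144*x**6 - 96*x**4 - 72*x**3 + 16*x**2 + 24*x + 9.
Integrate each monomial from 0 to 5 using ∫_0^5 c·x^n dx = c·5^(n+1)/(n+1):
  ∫_0^5 u(x)^2 dx = ∫_0^5 (9*x^8 - 12*x^6 - 18*x^5 + 22*x^4 + 12*x^3 - 3*x^2 - 18*x + 9) dx. Term by term:
    ∫_0^5 9*x^8 dx = 1953125;  ∫_0^5 -12*x^6 dx = -937500/7;  ∫_0^5 -18*x^5 dx = -46875;
    ∫_0^5 22*x^4 dx = 13750;  ∫_0^5 12*x^3 dx = 1875;  ∫_0^5 -3*x^2 dx = -125;
    ∫_0^5 -18*x dx = -225;  ∫_0^5 9 dx = 45.
  Sum: 1953125 − 937500/7 − 46875 + 13750 + 1875 − 125 − 225 + 45 = 12513490/7.
  ∫_0^5 u'(x)^2 dx = ∫_0^5 (144*x^6 - 96*x^4 - 72*x^3 + 16*x^2 + 24*x + 9) dx. Term by term:
    ∫_0^5 144*x^6 dx = 11250000/7;  ∫_0^5 -96*x^4 dx = -60000;  ∫_0^5 -72*x^3 dx = -11250;
    ∫_0^5 16*x^2 dx = 2000/3;  ∫_0^5 24*x dx = 300;  ∫_0^5 9 dx = 45.
  Sum: 11250000/7 − 60000 − 11250 + 2000/3 + 300 + 45 = 32274995/21.
Adding: ||u||_{H^1}^2 = 12513490/7 + 32274995/21 = 69815465/21.


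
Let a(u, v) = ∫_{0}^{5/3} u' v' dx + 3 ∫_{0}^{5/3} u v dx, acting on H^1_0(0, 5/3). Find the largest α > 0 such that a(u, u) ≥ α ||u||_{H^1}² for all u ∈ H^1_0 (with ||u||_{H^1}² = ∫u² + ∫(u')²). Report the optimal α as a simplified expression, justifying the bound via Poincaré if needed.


α = 1

Coercivity of a(·,·) on H^1_0(0, 5/3) means a(u, u) ≥ α ||u||_{H^1}² for every u ∈ H^1_0.
The interval has length L = 5/3, and Poincaré/coercivity depend only on L. Here a(u, u) = ∫(u')² + (3)·∫u².
Here c = 3 ≥ 1, so a(u,u) = ∫(u')² + c∫u² ≥ ∫(u')² + ∫u² = ||u||_{H^1}², i.e. α = 1 works. No larger α is possible: a(u,u) ≥ α||u||_{H^1}² means (1−α)∫(u')² ≥ (α−c)∫u², and for the modes u_n = sin(nπ(x−x₀)/L) (x₀ the left endpoint) one has ∫u_n²/∫(u_n')² = (L/(nπ))² → 0, so a(u_n,u_n)/||u_n||_{H^1}² → 1. Hence the optimal constant is α = 1.
Therefore α = 1.


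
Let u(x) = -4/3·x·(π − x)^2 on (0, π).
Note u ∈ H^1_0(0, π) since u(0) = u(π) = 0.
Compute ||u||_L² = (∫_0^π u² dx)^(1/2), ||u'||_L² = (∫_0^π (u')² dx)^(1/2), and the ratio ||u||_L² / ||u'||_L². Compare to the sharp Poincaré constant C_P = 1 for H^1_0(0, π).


||u||_L² / ||u'||_L² = sqrt(14)*π/14 < C_P = 1.

u(x) = -4/3·x·(π − x)^2, so u'(x) = 4*(π - 3*x)*(x - π)/3.
u(x) = -4/3·x·(π − x)^2 vanishes at x = 0 and x = π, so u ∈ H^1_0(0, π). Differentiate via the product rule and integrate the resulting polynomials term by term.
  ∫_0^π u² dx = ∫_0^π (16*x^6/9 - 64*π*x^5/9 + 32*π^2*x^4/3 - 64*π^3*x^3/9 + 16*π^4*x^2/9) dx. Term by term:
    ∫_0^π 16*x^6/9 dx = 16*π^7/63;  ∫_0^π -64*π*x^5/9 dx = -32*π^7/27;  ∫_0^π 32*π^2*x^4/3 dx = 32*π^7/15;
    ∫_0^π -64*π^3*x^3/9 dx = -16*π^7/9;  ∫_0^π 16*π^4*x^2/9 dx = 16*π^7/27.
  Sum: 16*π^7/63 − 32*π^7/27 + 32*π^7/15 − 16*π^7/9 + 16*π^7/27 = 16*π^7/945.
  ∫_0^π (u')² dx = ∫_0^π (16*x^4 - 128*π*x^3/3 + 352*π^2*x^2/9 - 128*π^3*x/9 + 16*π^4/9) dx. Term by term:
    ∫_0^π 16*x^4 dx = 16*π^5/5;  ∫_0^π -128*π*x^3/3 dx = -32*π^5/3;  ∫_0^π 352*π^2*x^2/9 dx = 352*π^5/27;
    ∫_0^π -128*π^3*x/9 dx = -64*π^5/9;  ∫_0^π 16*π^4/9 dx = 16*π^5/9.
  Sum: 16*π^5/5 − 32*π^5/3 + 352*π^5/27 − 64*π^5/9 + 16*π^5/9 = 32*π^5/135.
∫_0^π u² dx = 16*π^7/945, so ||u||_L² = 4*sqrt(105)*π^(7/2)/315.
∫_0^π (u')² dx = 32*π^5/135, so ||u'||_L² = 4*sqrt(30)*π^(5/2)/45.
Ratio ||u||_L² / ||u'||_L² = sqrt(14)*π/14.
Sharp Poincaré constant on H^1_0(0, π) is C_P = L/π = 1, achieved by sin(x).
A polynomial bump cannot attain the sharp Poincaré constant (only the first sine eigenfunction does), so the ratio is strictly less than C_P, consistent with ||u||_L² ≤ C_P ||u'||_L².


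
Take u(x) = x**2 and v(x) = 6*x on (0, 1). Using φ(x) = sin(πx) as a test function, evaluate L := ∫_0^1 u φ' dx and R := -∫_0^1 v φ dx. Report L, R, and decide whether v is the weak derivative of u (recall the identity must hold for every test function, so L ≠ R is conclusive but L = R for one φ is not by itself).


LHS = -2/π, RHS = -6/π. No, v is not the weak derivative of u.

u(x) = x**2, classical derivative u'(x) = 2*x.
φ(x) = sin(πx), so φ'(x) = π*cos(π*x).
Note φ(0) = φ(1) = 0, so the boundary term u·φ vanishes.
LHS = ∫_0^1 u(x) φ'(x) dx = ∫_0^1 (π*x^2*cos(π*x)) dx. Term by term:
  ∫_0^1 π*x^2*cos(π*x) dx = -2/π.
So LHS = -2/π.
∫_0^1 v(x) φ(x) dx = ∫_0^1 (6*x*sin(π*x)) dx. Term by term:
  ∫_0^1 6*x*sin(π*x) dx = 6/π.
So RHS = -∫_0^1 v(x) φ(x) dx = -6/π.
LHS − RHS = 4/π ≠ 0, so the identity fails.
(For a valid weak derivative the identity must hold for EVERY test function, in particular this one. The failure shows v is NOT the weak derivative of u.)
Correct weak derivative would be u'(x) = 2*x.


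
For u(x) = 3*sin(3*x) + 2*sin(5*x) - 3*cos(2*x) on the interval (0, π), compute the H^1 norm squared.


||u||_{H^1(0,π)}^2 = -956/7 + 239*π/2

u'(x) = 6*sin(2*x) + 9*cos(3*x) + 10*cos(5*x).
Expand u² and (u')² and integrate term by term on (0, π), using: for integers n ≥ 1, ∫_0^π sin²(nx) dx = ∫_0^π cos²(nx) dx = π/2; for n ≠ n', ∫_0^π sin(nx)sin(n'x) dx = ∫_0^π cos(nx)cos(n'x) dx = 0; and by product-to-sum, ∫_0^π sin(nx)cos(n'x) dx = ½∫_0^π [sin((n+n')x) + sin((n−n')x)] dx, which is 0 when n+n' is even and 2n/(n²−n'²) when n+n' is odd (it need not vanish on (0, π)).
  u² squared terms: (-3)²·∫cos(2x)² dx = 9·π/2 = 9*π/2;  (2)²·∫sin(5x)² dx = 4·π/2 = 2*π;  (3)²·∫sin(3x)² dx = 9·π/2 = 9*π/2.
  u² cross terms: 2·(-3)·(2)·∫cos(2x)·sin(5x) dx = -12·(10/21) = -40/7;  2·(-3)·(3)·∫cos(2x)·sin(3x) dx = -18·(6/5) = -108/5;  2·(2)·(3)·∫sin(5x)·sin(3x) dx = 12·(0) = 0.
  So ∫_0^π u² dx = 9*π/2 + 2*π + 9*π/2 − 40/7 − 108/5 + 0 = -956/35 + 11*π.
  (u')² squared terms: (6)²·∫sin(2x)² dx = 36·π/2 = 18*π;  (9)²·∫cos(3x)² dx = 81·π/2 = 81*π/2;  (10)²·∫cos(5x)² dx = 100·π/2 = 50*π.
  (u')² cross terms: 2·(6)·(9)·∫sin(2x)·cos(3x) dx = 108·(-4/5) = -432/5;  2·(6)·(10)·∫sin(2x)·cos(5x) dx = 120·(-4/21) = -160/7;  2·(9)·(10)·∫cos(3x)·cos(5x) dx = 180·(0) = 0.
  So ∫_0^π (u')² dx = 18*π + 81*π/2 + 50*π − 432/5 − 160/7 + 0 = -3824/35 + 217*π/2.
||u||_{H^1}^2 = (-956/35 + 11*π) + (-3824/35 + 217*π/2) = -956/7 + 239*π/2.


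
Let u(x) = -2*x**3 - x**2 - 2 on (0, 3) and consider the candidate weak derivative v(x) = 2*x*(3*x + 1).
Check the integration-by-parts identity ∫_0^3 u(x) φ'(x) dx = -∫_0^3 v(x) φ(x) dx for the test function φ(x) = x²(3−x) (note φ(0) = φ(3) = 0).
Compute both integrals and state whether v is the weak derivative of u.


LHS = 1701/10, RHS = -1701/10. No, v is not the weak derivative of u.

u(x) = -2*x**3 - x**2 - 2, classical derivative u'(x) = -6*x**2 - 2*x.
φ(x) = x²(3−x), so φ'(x) = 3*x*(2 - x).
Note φ(0) = φ(3) = 0, so the boundary term u·φ vanishes.
LHS = ∫_0^3 u(x) φ'(x) dx = ∫_0^3 (6*x^5 - 9*x^4 - 6*x^3 + 6*x^2 - 12*x) dx. Term by term:
  ∫_0^3 6*x^5 dx = 729;  ∫_0^3 -9*x^4 dx = -2187/5;  ∫_0^3 -6*x^3 dx = -243/2;
  ∫_0^3 6*x^2 dx = 54;  ∫_0^3 -12*x dx = -54.
Sum: 729 − 2187/5 − 243/2 + 54 − 54 = 1701/10.
So LHS = 1701/10.
∫_0^3 v(x) φ(x) dx = ∫_0^3 (-6*x^5 + 16*x^4 + 6*x^3) dx. Term by term:
  ∫_0^3 -6*x^5 dx = -729;  ∫_0^3 16*x^4 dx = 3888/5;  ∫_0^3 6*x^3 dx = 243/2.
Sum: -729 + 3888/5 + 243/2 = 1701/10.
So RHS = -∫_0^3 v(x) φ(x) dx = -1701/10.
LHS − RHS = 1701/5 ≠ 0, so the identity fails.
(For a valid weak derivative the identity must hold for EVERY test function, in particular this one. The failure shows v is NOT the weak derivative of u.)
Correct weak derivative would be u'(x) = -6*x**2 - 2*x.


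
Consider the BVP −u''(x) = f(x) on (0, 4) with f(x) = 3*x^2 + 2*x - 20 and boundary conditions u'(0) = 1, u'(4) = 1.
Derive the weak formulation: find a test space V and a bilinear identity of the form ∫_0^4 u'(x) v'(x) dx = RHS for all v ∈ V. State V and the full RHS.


V = H^1(0, 4) (v unrestricted at boundary; u is determined up to an additive constant); weak form: ∫_0^4 u'v' dx = ∫_0^4 (3*x^2 + 2*x - 20) v dx + v(4) − v(0) for all v ∈ V.

Multiply both sides by a test function v and integrate from 0 to 4:
  ∫_0^4 −u''(x) v(x) dx = ∫_0^4 f(x) v(x) dx.
Integrate the LHS by parts once:
  ∫_0^4 −u'' v dx = −[u'(x) v(x)]_0^4 + ∫_0^4 u'(x) v'(x) dx.
Thus ∫_0^4 u'(x) v'(x) dx = ∫_0^4 f(x) v(x) dx + [u'(x) v(x)]_0^4.
Choose V so that boundary terms are either known or forced to vanish.
u has inhomogeneous Neumann u'(0) = 1, u'(4) = 1. [u' v]_0^4 = (1)·v(4) − (1)·v(0) = v(4) − v(0). Take V = H^1(0, 4); boundary term becomes part of RHS.
Weak formulation: find u (satisfying any essential BC) such that ∫_0^4 u'(x) v'(x) dx = ∫_0^4 f v dx + v(4) − v(0) for all v ∈ V (Neumann data are natural BCs: they enter the RHS as boundary terms).
Substituting f(x) = 3*x^2 + 2*x - 20, the right-hand side is ∫_0^4 (3*x^2 + 2*x - 20) v dx + v(4) − v(0).
Compatibility check (pure Neumann): taking v ≡ 1 ∈ V gives 0 = ∫_0^4 f dx + (1) − (1), i.e. ∫_0^4 f dx must equal u'(0) − u'(4) = 0. Indeed ∫_0^4 (3*x^2 + 2*x - 20) dx = 0, so the data are compatible. The solution is then unique only up to an additive constant (fix it e.g. by requiring ∫_0^4 u dx = 0).


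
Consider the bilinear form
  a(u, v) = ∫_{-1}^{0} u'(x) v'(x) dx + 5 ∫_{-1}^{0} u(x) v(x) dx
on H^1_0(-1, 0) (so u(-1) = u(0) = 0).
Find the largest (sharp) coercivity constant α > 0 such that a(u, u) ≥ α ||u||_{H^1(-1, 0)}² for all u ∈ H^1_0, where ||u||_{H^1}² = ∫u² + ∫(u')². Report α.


α = 1

Coercivity of a(·,·) on H^1_0(-1, 0) means a(u, u) ≥ α ||u||_{H^1}² for every u ∈ H^1_0.
The interval has length L = 1, and Poincaré/coercivity depend only on L. Here a(u, u) = ∫(u')² + (5)·∫u².
Here c = 5 ≥ 1, so a(u,u) = ∫(u')² + c∫u² ≥ ∫(u')² + ∫u² = ||u||_{H^1}², i.e. α = 1 works. No larger α is possible: a(u,u) ≥ α||u||_{H^1}² means (1−α)∫(u')² ≥ (α−c)∫u², and for the modes u_n = sin(nπ(x−x₀)/L) (x₀ the left endpoint) one has ∫u_n²/∫(u_n')² = (L/(nπ))² → 0, so a(u_n,u_n)/||u_n||_{H^1}² → 1. Hence the optimal constant is α = 1.
Therefore α = 1.


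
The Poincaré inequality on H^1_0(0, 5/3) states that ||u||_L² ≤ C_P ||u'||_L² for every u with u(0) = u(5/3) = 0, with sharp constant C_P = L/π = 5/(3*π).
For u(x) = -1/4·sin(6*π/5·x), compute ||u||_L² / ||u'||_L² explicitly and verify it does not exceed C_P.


||u||_L² / ||u'||_L² = 5/(6*π) < C_P = 5/(3*π).

u(x) = -1/4·sin(6*π/5·x), so u'(x) = -3*π*cos(6*π*x/5)/10.
Writing u(x) = A·sin(kπx/L) with A = -1/4 and k = 2, use ∫_0^L sin²(kπx/L) dx = L/2 and ∫_0^L cos²(kπx/L) dx = L/2.
u² = 1/16·sin²(6*π/5·x) and (u')² = 9*π^2/100·cos²(6*π/5·x), and each of sin², cos² integrates to L/2 = 5/6 over (0, 5/3).
∫_0^5/3 u² dx = 5/96, so ||u||_L² = sqrt(30)/24.
∫_0^5/3 (u')² dx = 3*π^2/40, so ||u'||_L² = sqrt(30)*π/20.
Ratio ||u||_L² / ||u'||_L² = 5/(6*π).
Sharp Poincaré constant on H^1_0(0, 5/3) is C_P = L/π = 5/(3*π), achieved by sin(3*π/5·x).
This is the k = 2 harmonic; the ratio L/(kπ) is strictly less than C_P = L/π, consistent with the sharp inequality ||u||_L² ≤ C_P ||u'||_L².


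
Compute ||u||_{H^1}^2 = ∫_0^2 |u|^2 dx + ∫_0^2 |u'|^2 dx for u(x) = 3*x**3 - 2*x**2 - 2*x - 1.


||u||_{H^1}^2 = 8462/35

The H^1 norm (squared) on an interval (0, L) is
  ||u||_{H^1}^2 = ∫_0^L u(x)^2 dx + ∫_0^L u'(x)^2 dx.
Compute u'(x) = 9*x**2 - 4*x - 2.
Then u(x)^2 = 9*x**6 - 12*x**5 - 8*x**4 + 2*x**3 + 8*x**2 + 4*x + 1 and u'(x)^2 = 81*x**4 - 72*x**3 - 20*x**2 + 16*x + 4.
Integrate each monomial from 0 to 2 using ∫_0^2 c·x^n dx = c·2^(n+1)/(n+1):
  ∫_0^2 u(x)^2 dx = ∫_0^2 (9*x^6 - 12*x^5 - 8*x^4 + 2*x^3 + 8*x^2 + 4*x + 1) dx. Term by term:
    ∫_0^2 9*x^6 dx = 1152/7;  ∫_0^2 -12*x^5 dx = -128;  ∫_0^2 -8*x^4 dx = -256/5;
    ∫_0^2 2*x^3 dx = 8;  ∫_0^2 8*x^2 dx = 64/3;  ∫_0^2 4*x dx = 8;
    ∫_0^2 1 dx = 2.
  Sum: 1152/7 − 128 − 256/5 + 8 + 64/3 + 8 + 2 = 2594/105.
  ∫_0^2 u'(x)^2 dx = ∫_0^2 (81*x^4 - 72*x^3 - 20*x^2 + 16*x + 4) dx. Term by term:
    ∫_0^2 81*x^4 dx = 2592/5;  ∫_0^2 -72*x^3 dx = -288;  ∫_0^2 -20*x^2 dx = -160/3;
    ∫_0^2 16*x dx = 32;  ∫_0^2 4 dx = 8.
  Sum: 2592/5 − 288 − 160/3 + 32 + 8 = 3256/15.
Adding: ||u||_{H^1}^2 = 2594/105 + 3256/15 = 8462/35.


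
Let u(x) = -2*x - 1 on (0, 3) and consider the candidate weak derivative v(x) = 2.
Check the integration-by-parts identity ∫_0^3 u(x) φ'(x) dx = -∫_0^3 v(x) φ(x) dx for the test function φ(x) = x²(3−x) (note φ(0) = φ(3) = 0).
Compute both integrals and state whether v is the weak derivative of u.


LHS = 27/2, RHS = -27/2. No, v is not the weak derivative of u.

u(x) = -2*x - 1, classical derivative u'(x) = -2.
φ(x) = x²(3−x), so φ'(x) = 3*x*(2 - x).
Note φ(0) = φ(3) = 0, so the boundary term u·φ vanishes.
LHS = ∫_0^3 u(x) φ'(x) dx = ∫_0^3 (6*x^3 - 9*x^2 - 6*x) dx. Term by term:
  ∫_0^3 6*x^3 dx = 243/2;  ∫_0^3 -9*x^2 dx = -81;  ∫_0^3 -6*x dx = -27.
Sum: 243/2 − 81 − 27 = 27/2.
So LHS = 27/2.
∫_0^3 v(x) φ(x) dx = ∫_0^3 (-2*x^3 + 6*x^2) dx. Term by term:
  ∫_0^3 -2*x^3 dx = -81/2;  ∫_0^3 6*x^2 dx = 54.
Sum: -81/2 + 54 = 27/2.
So RHS = -∫_0^3 v(x) φ(x) dx = -27/2.
LHS − RHS = 27 ≠ 0, so the identity fails.
(For a valid weak derivative the identity must hold for EVERY test function, in particular this one. The failure shows v is NOT the weak derivative of u.)
Correct weak derivative would be u'(x) = -2.


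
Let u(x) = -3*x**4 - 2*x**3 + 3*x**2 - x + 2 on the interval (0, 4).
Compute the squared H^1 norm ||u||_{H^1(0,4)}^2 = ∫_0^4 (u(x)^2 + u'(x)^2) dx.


||u||_{H^1}^2 = 77095412/105

The H^1 norm (squared) on an interval (0, L) is
  ||u||_{H^1}^2 = ∫_0^L u(x)^2 dx + ∫_0^L u'(x)^2 dx.
Compute u'(x) = -12*x**3 - 6*x**2 + 6*x - 1.
Then u(x)^2 = 9*x**8 + 12*x**7 - 14*x**6 - 6*x**5 + x**4 - 14*x**3 + 13*x**2 - 4*x + 4 and u'(x)^2 = 144*x**6 + 144*x**5 - 108*x**4 - 48*x**3 + 48*x**2 - 12*x + 1.
Integrate each monomial from 0 to 4 using ∫_0^4 c·x^n dx = c·4^(n+1)/(n+1):
  ∫_0^4 u(x)^2 dx = ∫_0^4 (9*x^8 + 12*x^7 - 14*x^6 - 6*x^5 + x^4 - 14*x^3 + 13*x^2 - 4*x + 4) dx. Term by term:
    ∫_0^4 9*x^8 dx = 262144;  ∫_0^4 12*x^7 dx = 98304;  ∫_0^4 -14*x^6 dx = -32768;
    ∫_0^4 -6*x^5 dx = -4096;  ∫_0^4 x^4 dx = 1024/5;  ∫_0^4 -14*x^3 dx = -896;
    ∫_0^4 13*x^2 dx = 832/3;  ∫_0^4 -4*x dx = -32;  ∫_0^4 4 dx = 16.
  Sum: 262144 + 98304 − 32768 − 4096 + 1024/5 − 896 + 832/3 − 32 + 16 = 4847312/15.
  ∫_0^4 u'(x)^2 dx = ∫_0^4 (144*x^6 + 144*x^5 - 108*x^4 - 48*x^3 + 48*x^2 - 12*x + 1) dx. Term by term:
    ∫_0^4 144*x^6 dx = 2359296/7;  ∫_0^4 144*x^5 dx = 98304;  ∫_0^4 -108*x^4 dx = -110592/5;
    ∫_0^4 -48*x^3 dx = -3072;  ∫_0^4 48*x^2 dx = 1024;  ∫_0^4 -12*x dx = -96;
    ∫_0^4 1 dx = 4.
  Sum: 2359296/7 + 98304 − 110592/5 − 3072 + 1024 − 96 + 4 = 14388076/35.
Adding: ||u||_{H^1}^2 = 4847312/15 + 14388076/35 = 77095412/105.


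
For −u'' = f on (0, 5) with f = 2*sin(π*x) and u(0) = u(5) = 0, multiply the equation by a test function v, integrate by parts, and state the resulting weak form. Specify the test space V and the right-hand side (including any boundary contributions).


V = H^1_0(0, 5) (so v(0) = v(5) = 0); weak form: ∫_0^5 u'v' dx = ∫_0^5 (2*sin(π*x)) v dx for all v ∈ V.

Multiply both sides by a test function v and integrate from 0 to 5:
  ∫_0^5 −u''(x) v(x) dx = ∫_0^5 f(x) v(x) dx.
Integrate the LHS by parts once:
  ∫_0^5 −u'' v dx = −[u'(x) v(x)]_0^5 + ∫_0^5 u'(x) v'(x) dx.
Thus ∫_0^5 u'(x) v'(x) dx = ∫_0^5 f(x) v(x) dx + [u'(x) v(x)]_0^5.
Choose V so that boundary terms are either known or forced to vanish.
u is Dirichlet: u(0) = u(5) = 0. Let V = H^1_0(0, 5); then v(0) = v(5) = 0, and [u' v]_0^5 = 0.
Weak formulation: find u (satisfying any essential BC) such that ∫_0^5 u'(x) v'(x) dx = ∫_0^5 f v dx for all v ∈ V.
Substituting f(x) = 2*sin(π*x), the right-hand side is ∫_0^5 (2*sin(π*x)) v dx.


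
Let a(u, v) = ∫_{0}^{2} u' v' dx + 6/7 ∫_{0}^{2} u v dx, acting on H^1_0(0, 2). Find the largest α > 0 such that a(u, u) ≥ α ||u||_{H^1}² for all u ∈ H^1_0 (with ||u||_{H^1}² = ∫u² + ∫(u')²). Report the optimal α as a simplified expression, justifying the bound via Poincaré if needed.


α = (24/7 + π^2)/(4 + π^2)

Coercivity of a(·,·) on H^1_0(0, 2) means a(u, u) ≥ α ||u||_{H^1}² for every u ∈ H^1_0.
The interval has length L = 2, and Poincaré/coercivity depend only on L. Here a(u, u) = ∫(u')² + (6/7)·∫u².
Here 0 < c = 6/7 < 1. The condition a(u,u) ≥ α||u||_{H^1}² reads (1−α)∫(u')² ≥ (α−c)∫u². Any admissible α is ≤ 1 (rapidly oscillating u have ∫u²/∫(u')² → 0), and α = 1 would force 0 ≥ (1−c)∫u², impossible since c < 1; so 1−α > 0. By the sharp Poincaré inequality on H^1_0 of an interval of length L, ∫(u')² ≥ (π/L)²∫u² with equality for the first sine mode sin(π(x−x₀)/L) (x₀ the left endpoint), so the inequality holds for all u iff (1−α)(π/L)² ≥ α − c, i.e. α ≤ ((π/L)² + c)/((π/L)² + 1) = (1 + c(L/π)²)/(1 + (L/π)²). With (π/L)² = π^2/4 and c = 6/7, the largest admissible constant is α = ((π/L)² + c)/((π/L)² + 1).
Simplifying, α = (24/7 + π^2)/(4 + π^2).


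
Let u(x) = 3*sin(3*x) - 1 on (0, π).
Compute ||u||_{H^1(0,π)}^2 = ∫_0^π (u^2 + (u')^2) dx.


||u||_{H^1(0,π)}^2 = -4 + 46*π

u'(x) = 9*cos(3*x).
Expand u² and (u')² and integrate term by term on (0, π), using: for integers n ≥ 1, ∫_0^π sin²(nx) dx = ∫_0^π cos²(nx) dx = π/2; for n ≠ n', ∫_0^π sin(nx)sin(n'x) dx = ∫_0^π cos(nx)cos(n'x) dx = 0; and by product-to-sum, ∫_0^π sin(nx)cos(n'x) dx = ½∫_0^π [sin((n+n')x) + sin((n−n')x)] dx, which is 0 when n+n' is even and 2n/(n²−n'²) when n+n' is odd (it need not vanish on (0, π)). For the constant mode: ∫_0^π 1 dx = π, ∫_0^π cos(nx) dx = 0, ∫_0^π sin(nx) dx = (1−(−1)^n)/n.
  u² squared terms: (-1)²·∫1 dx = 1·π = π;  (3)²·∫sin(3x)² dx = 9·π/2 = 9*π/2.
  u² cross terms: 2·(-1)·(3)·∫1·sin(3x) dx = -6·(2/3) = -4.
  So ∫_0^π u² dx = π + 9*π/2 − 4 = -4 + 11*π/2.
  (u')² squared terms: (9)²·∫cos(3x)² dx = 81·π/2 = 81*π/2.
  So ∫_0^π (u')² dx = 81*π/2.
||u||_{H^1}^2 = (-4 + 11*π/2) + (81*π/2) = -4 + 46*π.


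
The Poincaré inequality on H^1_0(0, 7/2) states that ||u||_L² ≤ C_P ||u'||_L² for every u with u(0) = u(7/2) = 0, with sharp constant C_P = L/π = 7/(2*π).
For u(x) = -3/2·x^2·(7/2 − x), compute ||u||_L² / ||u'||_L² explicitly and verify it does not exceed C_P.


||u||_L² / ||u'||_L² = sqrt(14)/4 < C_P = 7/(2*π).

u(x) = -3/2·x^2·(7/2 − x), so u'(x) = 3*x*(3*x - 7)/2.
u(x) = -3/2·x^2·(7/2 − x) vanishes at x = 0 and x = 7/2, so u ∈ H^1_0(0, 7/2). Differentiate via the product rule and integrate the resulting polynomials term by term.
  ∫_0^7/2 u² dx = ∫_0^7/2 (9*x^6/4 - 63*x^5/4 + 441*x^4/16) dx. Term by term:
    ∫_0^7/2 9*x^6/4 dx = 1058841/512;  ∫_0^7/2 -63*x^5/4 dx = -2470629/512;  ∫_0^7/2 441*x^4/16 dx = 7411887/2560.
  Sum: 1058841/512 − 2470629/512 + 7411887/2560 = 352947/2560.
  ∫_0^7/2 (u')² dx = ∫_0^7/2 (81*x^4/4 - 189*x^3/2 + 441*x^2/4) dx. Term by term:
    ∫_0^7/2 81*x^4/4 dx = 1361367/640;  ∫_0^7/2 -189*x^3/2 dx = -453789/128;  ∫_0^7/2 441*x^2/4 dx = 50421/32.
  Sum: 1361367/640 − 453789/128 + 50421/32 = 50421/320.
∫_0^7/2 u² dx = 352947/2560, so ||u||_L² = 343*sqrt(30)/160.
∫_0^7/2 (u')² dx = 50421/320, so ||u'||_L² = 49*sqrt(105)/40.
Ratio ||u||_L² / ||u'||_L² = sqrt(14)/4.
Sharp Poincaré constant on H^1_0(0, 7/2) is C_P = L/π = 7/(2*π), achieved by sin(2*π/7·x).
A polynomial bump cannot attain the sharp Poincaré constant (only the first sine eigenfunction does), so the ratio is strictly less than C_P, consistent with ||u||_L² ≤ C_P ||u'||_L².


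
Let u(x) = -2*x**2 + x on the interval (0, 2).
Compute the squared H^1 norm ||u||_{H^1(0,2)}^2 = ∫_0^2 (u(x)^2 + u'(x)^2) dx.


||u||_{H^1}^2 = 614/15

The H^1 norm (squared) on an interval (0, L) is
  ||u||_{H^1}^2 = ∫_0^L u(x)^2 dx + ∫_0^L u'(x)^2 dx.
Compute u'(x) = 1 - 4*x.
Then u(x)^2 = 4*x**4 - 4*x**3 + x**2 and u'(x)^2 = 16*x**2 - 8*x + 1.
Integrate each monomial from 0 to 2 using ∫_0^2 c·x^n dx = c·2^(n+1)/(n+1):
  ∫_0^2 u(x)^2 dx = ∫_0^2 (4*x^4 - 4*x^3 + x^2) dx. Term by term:
    ∫_0^2 4*x^4 dx = 128/5;  ∫_0^2 -4*x^3 dx = -16;  ∫_0^2 x^2 dx = 8/3.
  Sum: 128/5 − 16 + 8/3 = 184/15.
  ∫_0^2 u'(x)^2 dx = ∫_0^2 (16*x^2 - 8*x + 1) dx. Term by term:
    ∫_0^2 16*x^2 dx = 128/3;  ∫_0^2 -8*x dx = -16;  ∫_0^2 1 dx = 2.
  Sum: 128/3 − 16 + 2 = 86/3.
Adding: ||u||_{H^1}^2 = 184/15 + 86/3 = 614/15.


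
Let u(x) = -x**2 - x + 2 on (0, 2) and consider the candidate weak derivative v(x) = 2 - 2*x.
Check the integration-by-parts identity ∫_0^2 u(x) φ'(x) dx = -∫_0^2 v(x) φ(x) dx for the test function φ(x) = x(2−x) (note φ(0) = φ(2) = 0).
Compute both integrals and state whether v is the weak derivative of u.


LHS = 4, RHS = 0. No, v is not the weak derivative of u.

u(x) = -x**2 - x + 2, classical derivative u'(x) = -2*x - 1.
φ(x) = x(2−x), so φ'(x) = 2 - 2*x.
Note φ(0) = φ(2) = 0, so the boundary term u·φ vanishes.
LHS = ∫_0^2 u(x) φ'(x) dx = ∫_0^2 (2*x^3 - 6*x + 4) dx. Term by term:
  ∫_0^2 2*x^3 dx = 8;  ∫_0^2 -6*x dx = -12;  ∫_0^2 4 dx = 8.
Sum: 8 − 12 + 8 = 4.
So LHS = 4.
∫_0^2 v(x) φ(x) dx = ∫_0^2 (2*x^3 - 6*x^2 + 4*x) dx. Term by term:
  ∫_0^2 2*x^3 dx = 8;  ∫_0^2 -6*x^2 dx = -16;  ∫_0^2 4*x dx = 8.
Sum: 8 − 16 + 8 = 0.
So RHS = -∫_0^2 v(x) φ(x) dx = 0.
LHS − RHS = 4 ≠ 0, so the identity fails.
(For a valid weak derivative the identity must hold for EVERY test function, in particular this one. The failure shows v is NOT the weak derivative of u.)
Correct weak derivative would be u'(x) = -2*x - 1.


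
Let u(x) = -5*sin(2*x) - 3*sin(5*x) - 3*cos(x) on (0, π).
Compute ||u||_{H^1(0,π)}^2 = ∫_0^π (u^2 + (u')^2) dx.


||u||_{H^1(0,π)}^2 = 80 + 377*π/2

u'(x) = 3*sin(x) - 10*cos(2*x) - 15*cos(5*x).
Expand u² and (u')² and integrate term by term on (0, π), using: for integers n ≥ 1, ∫_0^π sin²(nx) dx = ∫_0^π cos²(nx) dx = π/2; for n ≠ n', ∫_0^π sin(nx)sin(n'x) dx = ∫_0^π cos(nx)cos(n'x) dx = 0; and by product-to-sum, ∫_0^π sin(nx)cos(n'x) dx = ½∫_0^π [sin((n+n')x) + sin((n−n')x)] dx, which is 0 when n+n' is even and 2n/(n²−n'²) when n+n' is odd (it need not vanish on (0, π)).
  u² squared terms: (-5)²·∫sin(2x)² dx = 25·π/2 = 25*π/2;  (-3)²·∫cos(x)² dx = 9·π/2 = 9*π/2;  (-3)²·∫sin(5x)² dx = 9·π/2 = 9*π/2.
  u² cross terms: 2·(-5)·(-3)·∫sin(2x)·cos(x) dx = 30·(4/3) = 40;  2·(-5)·(-3)·∫sin(2x)·sin(5x) dx = 30·(0) = 0;  2·(-3)·(-3)·∫cos(x)·sin(5x) dx = 18·(0) = 0.
  So ∫_0^π u² dx = 25*π/2 + 9*π/2 + 9*π/2 + 40 + 0 + 0 = 40 + 43*π/2.
  (u')² squared terms: (-15)²·∫cos(5x)² dx = 225·π/2 = 225*π/2;  (-10)²·∫cos(2x)² dx = 100·π/2 = 50*π;  (3)²·∫sin(x)² dx = 9·π/2 = 9*π/2.
  (u')² cross terms: 2·(-15)·(-10)·∫cos(5x)·cos(2x) dx = 300·(0) = 0;  2·(-15)·(3)·∫cos(5x)·sin(x) dx = -90·(0) = 0;  2·(-10)·(3)·∫cos(2x)·sin(x) dx = -60·(-2/3) = 40.
  So ∫_0^π (u')² dx = 225*π/2 + 50*π + 9*π/2 + 0 + 0 + 40 = 40 + 167*π.
||u||_{H^1}^2 = (40 + 43*π/2) + (40 + 167*π) = 80 + 377*π/2.


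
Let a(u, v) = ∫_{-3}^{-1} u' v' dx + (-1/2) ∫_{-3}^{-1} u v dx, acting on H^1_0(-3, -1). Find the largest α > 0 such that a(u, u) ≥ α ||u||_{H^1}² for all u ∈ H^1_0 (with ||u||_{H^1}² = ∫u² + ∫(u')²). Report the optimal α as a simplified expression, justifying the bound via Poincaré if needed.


α = (-2 + π^2)/(4 + π^2)

Coercivity of a(·,·) on H^1_0(-3, -1) means a(u, u) ≥ α ||u||_{H^1}² for every u ∈ H^1_0.
The interval has length L = 2, and Poincaré/coercivity depend only on L. Here a(u, u) = ∫(u')² + (-1/2)·∫u².
Here c = -1/2 < 0 with |c| < (π/L)² = π^2/4, so coercivity still holds. The condition a(u,u) ≥ α||u||_{H^1}² reads (1−α)∫(u')² ≥ (α−c)∫u². Any admissible α is ≤ 1 (rapidly oscillating u have ∫u²/∫(u')² → 0), and α = 1 would force 0 ≥ (1−c)∫u², impossible since c < 1; so 1−α > 0. By the sharp Poincaré inequality on H^1_0 of an interval of length L, ∫(u')² ≥ (π/L)²∫u² with equality for the first sine mode sin(π(x−x₀)/L) (x₀ the left endpoint), so the inequality holds for all u iff (1−α)(π/L)² ≥ α − c, i.e. α ≤ ((π/L)² + c)/((π/L)² + 1) = (1 + c(L/π)²)/(1 + (L/π)²). (Direct route, valid since c ≤ 0: Poincaré gives c∫u² ≥ c(L/π)²∫(u')², so a(u,u) ≥ (1 + c(L/π)²)∫(u')², while ||u||_{H^1}² ≤ (1 + (L/π)²)∫(u')²; dividing yields the same α.) With (π/L)² = π^2/4 and c = -1/2, the largest admissible constant is α = ((π/L)² + c)/((π/L)² + 1).
Simplifying, α = (-2 + π^2)/(4 + π^2).


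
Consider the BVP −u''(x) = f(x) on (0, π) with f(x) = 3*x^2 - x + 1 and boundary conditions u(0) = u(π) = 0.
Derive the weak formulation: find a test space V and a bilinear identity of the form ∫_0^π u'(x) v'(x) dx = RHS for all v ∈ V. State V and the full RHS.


V = H^1_0(0, π) (so v(0) = v(π) = 0); weak form: ∫_0^π u'v' dx = ∫_0^π (3*x^2 - x + 1) v dx for all v ∈ V.

Multiply both sides by a test function v and integrate from 0 to π:
  ∫_0^π −u''(x) v(x) dx = ∫_0^π f(x) v(x) dx.
Integrate the LHS by parts once:
  ∫_0^π −u'' v dx = −[u'(x) v(x)]_0^π + ∫_0^π u'(x) v'(x) dx.
Thus ∫_0^π u'(x) v'(x) dx = ∫_0^π f(x) v(x) dx + [u'(x) v(x)]_0^π.
Choose V so that boundary terms are either known or forced to vanish.
u is Dirichlet: u(0) = u(π) = 0. Let V = H^1_0(0, π); then v(0) = v(π) = 0, and [u' v]_0^π = 0.
Weak formulation: find u (satisfying any essential BC) such that ∫_0^π u'(x) v'(x) dx = ∫_0^π f v dx for all v ∈ V.
Substituting f(x) = 3*x^2 - x + 1, the right-hand side is ∫_0^π (3*x^2 - x + 1) v dx.


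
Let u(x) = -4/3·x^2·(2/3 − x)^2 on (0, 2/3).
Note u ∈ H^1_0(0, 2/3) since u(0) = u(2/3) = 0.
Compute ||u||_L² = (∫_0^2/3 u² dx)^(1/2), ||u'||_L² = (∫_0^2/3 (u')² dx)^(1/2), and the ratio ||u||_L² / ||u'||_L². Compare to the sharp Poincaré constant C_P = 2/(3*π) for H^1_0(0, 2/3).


||u||_L² / ||u'||_L² = sqrt(3)/9 < C_P = 2/(3*π).

u(x) = -4/3·x^2·(2/3 − x)^2, so u'(x) = 16*x*(-9*x^2 + 9*x - 2)/27.
u(x) = -4/3·x^2·(2/3 − x)^2 vanishes at x = 0 and x = 2/3, so u ∈ H^1_0(0, 2/3). Differentiate via the product rule and integrate the resulting polynomials term by term.
  ∫_0^2/3 u² dx = ∫_0^2/3 (16*x^8/9 - 128*x^7/27 + 128*x^6/27 - 512*x^5/243 + 256*x^4/729) dx. Term by term:
    ∫_0^2/3 16*x^8/9 dx = 8192/1594323;  ∫_0^2/3 -128*x^7/27 dx = -4096/177147;  ∫_0^2/3 128*x^6/27 dx = 16384/413343;
    ∫_0^2/3 -512*x^5/243 dx = -16384/531441;  ∫_0^2/3 256*x^4/729 dx = 8192/885735.
  Sum: 8192/1594323 − 4096/177147 + 16384/413343 − 16384/531441 + 8192/885735 = 4096/55801305.
  ∫_0^2/3 (u')² dx = ∫_0^2/3 (256*x^6/9 - 512*x^5/9 + 3328*x^4/81 - 1024*x^3/81 + 1024*x^2/729) dx. Term by term:
    ∫_0^2/3 256*x^6/9 dx = 32768/137781;  ∫_0^2/3 -512*x^5/9 dx = -16384/19683;  ∫_0^2/3 3328*x^4/81 dx = 106496/98415;
    ∫_0^2/3 -1024*x^3/81 dx = -4096/6561;  ∫_0^2/3 1024*x^2/729 dx = 8192/59049.
  Sum: 32768/137781 − 16384/19683 + 106496/98415 − 4096/6561 + 8192/59049 = 4096/2066715.
∫_0^2/3 u² dx = 4096/55801305, so ||u||_L² = 64*sqrt(105)/76545.
∫_0^2/3 (u')² dx = 4096/2066715, so ||u'||_L² = 64*sqrt(35)/8505.
Ratio ||u||_L² / ||u'||_L² = sqrt(3)/9.
Sharp Poincaré constant on H^1_0(0, 2/3) is C_P = L/π = 2/(3*π), achieved by sin(3*π/2·x).
A polynomial bump cannot attain the sharp Poincaré constant (only the first sine eigenfunction does), so the ratio is strictly less than C_P, consistent with ||u||_L² ≤ C_P ||u'||_L².


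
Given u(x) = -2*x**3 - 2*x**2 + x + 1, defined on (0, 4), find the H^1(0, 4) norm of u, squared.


||u||_{H^1}^2 = 2597464/105

The H^1 norm (squared) on an interval (0, L) is
  ||u||_{H^1}^2 = ∫_0^L u(x)^2 dx + ∫_0^L u'(x)^2 dx.
Compute u'(x) = -6*x**2 - 4*x + 1.
Then u(x)^2 = 4*x**6 + 8*x**5 - 8*x**3 - 3*x**2 + 2*x + 1 and u'(x)^2 = 36*x**4 + 48*x**3 + 4*x**2 - 8*x + 1.
Integrate each monomial from 0 to 4 using ∫_0^4 c·x^n dx = c·4^(n+1)/(n+1):
  ∫_0^4 u(x)^2 dx = ∫_0^4 (4*x^6 + 8*x^5 - 8*x^3 - 3*x^2 + 2*x + 1) dx. Term by term:
    ∫_0^4 4*x^6 dx = 65536/7;  ∫_0^4 8*x^5 dx = 16384/3;  ∫_0^4 -8*x^3 dx = -512;
    ∫_0^4 -3*x^2 dx = -64;  ∫_0^4 2*x dx = 16;  ∫_0^4 1 dx = 4.
  Sum: 65536/7 + 16384/3 − 512 − 64 + 16 + 4 = 299620/21.
  ∫_0^4 u'(x)^2 dx = ∫_0^4 (36*x^4 + 48*x^3 + 4*x^2 - 8*x + 1) dx. Term by term:
    ∫_0^4 36*x^4 dx = 36864/5;  ∫_0^4 48*x^3 dx = 3072;  ∫_0^4 4*x^2 dx = 256/3;
    ∫_0^4 -8*x dx = -64;  ∫_0^4 1 dx = 4.
  Sum: 36864/5 + 3072 + 256/3 − 64 + 4 = 157052/15.
Adding: ||u||_{H^1}^2 = 299620/21 + 157052/15 = 2597464/105.


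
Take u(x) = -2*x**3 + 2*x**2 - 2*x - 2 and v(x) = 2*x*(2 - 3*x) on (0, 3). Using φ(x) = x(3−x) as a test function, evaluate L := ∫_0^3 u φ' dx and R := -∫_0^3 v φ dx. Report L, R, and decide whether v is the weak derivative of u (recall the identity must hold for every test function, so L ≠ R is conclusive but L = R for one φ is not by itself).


LHS = 549/10, RHS = 459/10. No, v is not the weak derivative of u.

u(x) = -2*x**3 + 2*x**2 - 2*x - 2, classical derivative u'(x) = -6*x**2 + 4*x - 2.
φ(x) = x(3−x), so φ'(x) = 3 - 2*x.
Note φ(0) = φ(3) = 0, so the boundary term u·φ vanishes.
LHS = ∫_0^3 u(x) φ'(x) dx = ∫_0^3 (4*x^4 - 10*x^3 + 10*x^2 - 2*x - 6) dx. Term by term:
  ∫_0^3 4*x^4 dx = 972/5;  ∫_0^3 -10*x^3 dx = -405/2;  ∫_0^3 10*x^2 dx = 90;
  ∫_0^3 -2*x dx = -9;  ∫_0^3 -6 dx = -18.
Sum: 972/5 − 405/2 + 90 − 9 − 18 = 549/10.
So LHS = 549/10.
∫_0^3 v(x) φ(x) dx = ∫_0^3 (6*x^4 - 22*x^3 + 12*x^2) dx. Term by term:
  ∫_0^3 6*x^4 dx = 1458/5;  ∫_0^3 -22*x^3 dx = -891/2;  ∫_0^3 12*x^2 dx = 108.
Sum: 1458/5 − 891/2 + 108 = -459/10.
So RHS = -∫_0^3 v(x) φ(x) dx = 459/10.
LHS − RHS = 9 ≠ 0, so the identity fails.
(For a valid weak derivative the identity must hold for EVERY test function, in particular this one. The failure shows v is NOT the weak derivative of u.)
Correct weak derivative would be u'(x) = -6*x**2 + 4*x - 2.


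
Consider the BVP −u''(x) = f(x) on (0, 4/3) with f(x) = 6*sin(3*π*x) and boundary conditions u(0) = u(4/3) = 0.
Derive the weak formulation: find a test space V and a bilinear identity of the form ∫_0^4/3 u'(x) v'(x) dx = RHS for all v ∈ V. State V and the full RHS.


V = H^1_0(0, 4/3) (so v(0) = v(4/3) = 0); weak form: ∫_0^4/3 u'v' dx = ∫_0^4/3 (6*sin(3*π*x)) v dx for all v ∈ V.

Multiply both sides by a test function v and integrate from 0 to 4/3:
  ∫_0^4/3 −u''(x) v(x) dx = ∫_0^4/3 f(x) v(x) dx.
Integrate the LHS by parts once:
  ∫_0^4/3 −u'' v dx = −[u'(x) v(x)]_0^4/3 + ∫_0^4/3 u'(x) v'(x) dx.
Thus ∫_0^4/3 u'(x) v'(x) dx = ∫_0^4/3 f(x) v(x) dx + [u'(x) v(x)]_0^4/3.
Choose V so that boundary terms are either known or forced to vanish.
u is Dirichlet: u(0) = u(4/3) = 0. Let V = H^1_0(0, 4/3); then v(0) = v(4/3) = 0, and [u' v]_0^4/3 = 0.
Weak formulation: find u (satisfying any essential BC) such that ∫_0^4/3 u'(x) v'(x) dx = ∫_0^4/3 f v dx for all v ∈ V.
Substituting f(x) = 6*sin(3*π*x), the right-hand side is ∫_0^4/3 (6*sin(3*π*x)) v dx.


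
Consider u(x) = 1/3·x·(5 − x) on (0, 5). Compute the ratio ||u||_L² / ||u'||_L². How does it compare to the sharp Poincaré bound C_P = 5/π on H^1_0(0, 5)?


||u||_L² / ||u'||_L² = sqrt(10)/2 < C_P = 5/π.

u(x) = 1/3·x·(5 − x), so u'(x) = 5/3 - 2*x/3.
u(x) = 1/3·x·(5 − x) vanishes at x = 0 and x = 5, so u ∈ H^1_0(0, 5). Differentiate via the product rule and integrate the resulting polynomials term by term.
  ∫_0^5 u² dx = ∫_0^5 (x^4/9 - 10*x^3/9 + 25*x^2/9) dx. Term by term:
    ∫_0^5 x^4/9 dx = 625/9;  ∫_0^5 -10*x^3/9 dx = -3125/18;  ∫_0^5 25*x^2/9 dx = 3125/27.
  Sum: 625/9 − 3125/18 + 3125/27 = 625/54.
  ∫_0^5 (u')² dx = ∫_0^5 (4*x^2/9 - 20*x/9 + 25/9) dx. Term by term:
    ∫_0^5 4*x^2/9 dx = 500/27;  ∫_0^5 -20*x/9 dx = -250/9;  ∫_0^5 25/9 dx = 125/9.
  Sum: 500/27 − 250/9 + 125/9 = 125/27.
∫_0^5 u² dx = 625/54, so ||u||_L² = 25*sqrt(6)/18.
∫_0^5 (u')² dx = 125/27, so ||u'||_L² = 5*sqrt(15)/9.
Ratio ||u||_L² / ||u'||_L² = sqrt(10)/2.
Sharp Poincaré constant on H^1_0(0, 5) is C_P = L/π = 5/π, achieved by sin(π/5·x).
A polynomial bump cannot attain the sharp Poincaré constant (only the first sine eigenfunction does), so the ratio is strictly less than C_P, consistent with ||u||_L² ≤ C_P ||u'||_L².
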